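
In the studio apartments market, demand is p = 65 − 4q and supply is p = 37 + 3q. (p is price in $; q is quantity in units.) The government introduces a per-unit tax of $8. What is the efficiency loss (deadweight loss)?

Competitive equilibrium: 65 − 4q = 37 + 3q → q* = 4, p* = 49.
With the tax, the buyer price exceeds the seller price by 8: (65 − 4q) − (37 + 3q) = 8 → q' = 2.8571.
Δq = 4 − 2.8571 = 1.1429; the wedge equals the tax, 8.
DWL = ½ × 1.1429 × 8 = $4.57.

$4.57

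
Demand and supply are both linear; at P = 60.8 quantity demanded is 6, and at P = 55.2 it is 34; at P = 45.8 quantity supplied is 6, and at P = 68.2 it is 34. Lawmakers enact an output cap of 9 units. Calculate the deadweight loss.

Demand slope = (55.2 − 60.8)/(34 − 6) = −0.2, so P = 62 − 0.2Q.
Supply slope = (68.2 − 45.8)/(34 − 6) = 0.8, so P = 41 + 0.8Q.
Competitive equilibrium: 62 − 0.2Q = 41 + 0.8Q → Q* = 21, P* = 57.8.
At Q = 9: demand price = 62 − 0.2·9 = 60.2; supply price = 41 + 0.8·9 = 48.2.
ΔQ = 21 − 9 = 12; wedge = 60.2 − 48.2 = 12.
Deadweight loss = ½ × 12 × 12 = 72.

72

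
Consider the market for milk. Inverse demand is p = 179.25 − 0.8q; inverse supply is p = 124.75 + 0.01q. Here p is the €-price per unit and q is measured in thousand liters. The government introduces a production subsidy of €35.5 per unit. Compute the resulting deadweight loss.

Competitive equilibrium: 179.25 − 0.8q = 124.75 + 0.01q → q* = 67.284, p* = 125.4228.
The subsidy lowers effective supply by 35.5: p = 89.25 + 0.01q.
New quantity: 179.25 − 0.8q = 89.25 + 0.01q → q' = 111.1111.
Overproduction Δq = 111.1111 − 67.284 = 43.8271; wedge = subsidy = 35.5.
Welfare loss = ½ × 43.8271 × 35.5 = €777.93 thousand.

€777.93 thousand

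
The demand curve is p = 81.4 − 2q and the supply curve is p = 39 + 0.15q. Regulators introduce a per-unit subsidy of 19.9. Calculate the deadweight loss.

92.10

Competitive equilibrium: 81.4 − 2q = 39 + 0.15q → q* = 19.7209, p* = 41.9581.
The subsidy lowers effective supply by 19.9: p = 19.1 + 0.15q.
New quantity: 81.4 − 2q = 19.1 + 0.15q → q' = 28.9767.
Overproduction Δq = 28.9767 − 19.7209 = 9.2558; wedge = subsidy = 19.9.
Deadweight loss = ½ × 9.2558 × 19.9 = 92.10.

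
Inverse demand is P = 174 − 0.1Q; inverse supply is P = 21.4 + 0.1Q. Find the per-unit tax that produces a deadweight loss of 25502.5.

Competitive equilibrium: 174 − 0.1Q = 21.4 + 0.1Q → Q* = 763, P* = 97.7.
A tax t gives ΔQ = t/0.2 and wedge t, so DWL = t²/0.4.
t²/0.4 = 25502.5 → t² = 10201 → t = 101.

101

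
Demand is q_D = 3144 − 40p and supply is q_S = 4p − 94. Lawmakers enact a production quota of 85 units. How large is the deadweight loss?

1829.96

In inverse form: demand p = 78.6 − 0.025q, supply p = 23.5 + 0.25q.
Competitive equilibrium: 78.6 − 0.025q = 23.5 + 0.25q → q* = 200.3636, p* = 73.5909.
At q = 85: demand price = 78.6 − 0.025·85 = 76.475; supply price = 23.5 + 0.25·85 = 44.75.
Δq = 200.3636 − 85 = 115.3636; wedge = 76.475 − 44.75 = 31.725.
DWL = ½ × 115.3636 × 31.725 = 1829.96.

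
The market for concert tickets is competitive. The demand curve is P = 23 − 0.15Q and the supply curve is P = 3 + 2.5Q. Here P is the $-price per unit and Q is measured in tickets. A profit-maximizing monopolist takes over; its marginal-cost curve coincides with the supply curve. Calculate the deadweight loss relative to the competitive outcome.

Competitive equilibrium: 23 − 0.15Q = 3 + 2.5Q → Q* = 7.5472, P* = 21.8679.
Marginal revenue: MR = 23 − 0.3Q. Set MR = MC: 23 − 0.3Q = 3 + 2.5Q → Q_m = 7.1429.
Price P_m = 23 − 0.15·7.1429 = 21.9286; MC(Q_m) = 3 + 2.5·7.1429 = 20.8573.
Competitive Q* = 7.5472, so ΔQ = 0.4043; wedge = 21.9286 − 20.8573 = 1.0713.
DWL = ½ × 0.4043 × 1.0713 = $0.22.

$0.22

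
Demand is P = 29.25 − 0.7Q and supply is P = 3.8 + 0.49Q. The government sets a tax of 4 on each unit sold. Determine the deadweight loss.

Competitive equilibrium: 29.25 − 0.7Q = 3.8 + 0.49Q → Q* = 21.3866, P* = 14.2794.
With the tax, the buyer price exceeds the seller price by 4: (29.25 − 0.7Q) − (3.8 + 0.49Q) = 4 → Q' = 18.0252.
ΔQ = 21.3866 − 18.0252 = 3.3614; the wedge equals the tax, 4.
Welfare loss = ½ × 3.3614 × 4 = 6.72.

6.72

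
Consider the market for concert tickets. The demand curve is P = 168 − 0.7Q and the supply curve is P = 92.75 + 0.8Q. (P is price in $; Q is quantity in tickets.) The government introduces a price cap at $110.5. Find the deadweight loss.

Competitive equilibrium: 168 − 0.7Q = 92.75 + 0.8Q → Q* = 50.1667, P* = 132.8833.
At the ceiling P = 110.5, quantity supplied = (110.5 − 92.75)/0.8 = 22.1875.
Willingness to pay at Q' = 22.1875: 168 − 0.7·22.1875 = 152.4688.
ΔQ = 50.1667 − 22.1875 = 27.9792; wedge = 152.4688 − 110.5 = 41.9688.
Welfare loss = ½ × 27.9792 × 41.9688 = $587.13.

$587.13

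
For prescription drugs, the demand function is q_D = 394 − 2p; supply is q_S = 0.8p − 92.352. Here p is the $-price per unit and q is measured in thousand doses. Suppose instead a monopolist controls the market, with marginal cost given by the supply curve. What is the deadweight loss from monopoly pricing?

In inverse form: demand p = 197 − 0.5q, supply p = 115.44 + 1.25q.
Competitive equilibrium: 197 − 0.5q = 115.44 + 1.25q → q* = 46.6057, p* = 173.6971.
Marginal revenue: MR = 197 − q. Set MR = MC: 197 − q = 115.44 + 1.25q → q_m = 36.2489.
Price p_m = 197 − 0.5·36.2489 = 178.8756; MC(q_m) = 115.44 + 1.25·36.2489 = 160.7511.
Competitive q* = 46.6057, so Δq = 10.3568; wedge = 178.8756 − 160.7511 = 18.1245.
Deadweight loss = ½ × 10.3568 × 18.1245 = $93.86 thousand.

$93.86 thousand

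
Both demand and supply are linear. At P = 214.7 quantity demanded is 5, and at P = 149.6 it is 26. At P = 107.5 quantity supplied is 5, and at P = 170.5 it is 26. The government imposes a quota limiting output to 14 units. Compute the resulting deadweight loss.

Demand slope = (149.6 − 214.7)/(26 − 5) = −3.1, so P = 230.2 − 3.1Q.
Supply slope = (170.5 − 107.5)/(26 − 5) = 3, so P = 92.5 + 3Q.
Competitive equilibrium: 230.2 − 3.1Q = 92.5 + 3Q → Q* = 22.5738, P* = 160.2213.
At Q = 14: demand price = 230.2 − 3.1·14 = 186.8; supply price = 92.5 + 3·14 = 134.5.
ΔQ = 22.5738 − 14 = 8.5738; wedge = 186.8 − 134.5 = 52.3.
Welfare loss = ½ × 8.5738 × 52.3 = 224.20.

224.20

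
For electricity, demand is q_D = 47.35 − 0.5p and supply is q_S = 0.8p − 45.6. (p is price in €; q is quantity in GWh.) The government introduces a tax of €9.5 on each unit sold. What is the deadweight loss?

€13.88

In inverse form: demand p = 94.7 − 2q, supply p = 57 + 1.25q.
Competitive equilibrium: 94.7 − 2q = 57 + 1.25q → q* = 11.6, p* = 71.5.
With the tax, the buyer price exceeds the seller price by 9.5: (94.7 − 2q) − (57 + 1.25q) = 9.5 → q' = 8.6769.
Δq = 11.6 − 8.6769 = 2.9231; the wedge equals the tax, 9.5.
The triangle = ½ × 2.9231 × 9.5 = €13.88.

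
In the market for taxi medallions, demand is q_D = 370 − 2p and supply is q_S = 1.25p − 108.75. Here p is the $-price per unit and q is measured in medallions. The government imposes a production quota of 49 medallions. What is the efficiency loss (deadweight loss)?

$452.50

In inverse form: demand p = 185 − 0.5q, supply p = 87 + 0.8q.
Competitive equilibrium: 185 − 0.5q = 87 + 0.8q → q* = 75.3846, p* = 147.3077.
At q = 49: demand price = 185 − 0.5·49 = 160.5; supply price = 87 + 0.8·49 = 126.2.
Δq = 75.3846 − 49 = 26.3846; wedge = 160.5 − 126.2 = 34.3.
DWL = ½ × 26.3846 × 34.3 = $452.50.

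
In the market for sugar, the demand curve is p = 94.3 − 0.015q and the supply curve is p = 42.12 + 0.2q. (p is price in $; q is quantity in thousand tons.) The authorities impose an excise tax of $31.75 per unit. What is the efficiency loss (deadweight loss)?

Competitive equilibrium: 94.3 − 0.015q = 42.12 + 0.2q → q* = 242.6977, p* = 90.6595.
With the tax, the buyer price exceeds the seller price by 31.75: (94.3 − 0.015q) − (42.12 + 0.2q) = 31.75 → q' = 95.0233.
Δq = 242.6977 − 95.0233 = 147.6744; the wedge equals the tax, 31.75.
Welfare loss = ½ × 147.6744 × 31.75 = $2344.33 thousand.

$2344.33 thousand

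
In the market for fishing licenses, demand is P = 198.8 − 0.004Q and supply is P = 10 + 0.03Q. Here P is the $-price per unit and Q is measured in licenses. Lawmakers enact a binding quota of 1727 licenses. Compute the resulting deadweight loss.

Competitive equilibrium: 198.8 − 0.004Q = 10 + 0.03Q → Q* = 5552.9412, P* = 176.5882.
At Q = 1727: demand price = 198.8 − 0.004·1727 = 191.892; supply price = 10 + 0.03·1727 = 61.81.
ΔQ = 5552.9412 − 1727 = 3825.9412; wedge = 191.892 − 61.81 = 130.082.
Welfare loss = ½ × 3825.9412 × 130.082 = $248843.04.

$248843.04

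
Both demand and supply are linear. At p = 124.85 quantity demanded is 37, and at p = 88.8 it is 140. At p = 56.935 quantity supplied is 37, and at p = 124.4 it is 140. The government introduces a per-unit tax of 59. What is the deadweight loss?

1731.84

Demand slope = (88.8 − 124.85)/(140 − 37) = −0.35, so p = 137.8 − 0.35q.
Supply slope = (124.4 − 56.935)/(140 − 37) = 0.655, so p = 32.7 + 0.655q.
Competitive equilibrium: 137.8 − 0.35q = 32.7 + 0.655q → q* = 104.5771, p* = 101.198.
With the tax, the buyer price exceeds the seller price by 59: (137.8 − 0.35q) − (32.7 + 0.655q) = 59 → q' = 45.8706.
Δq = 104.5771 − 45.8706 = 58.7065; the wedge equals the tax, 59.
The triangle = ½ × 58.7065 × 59 = 1731.84.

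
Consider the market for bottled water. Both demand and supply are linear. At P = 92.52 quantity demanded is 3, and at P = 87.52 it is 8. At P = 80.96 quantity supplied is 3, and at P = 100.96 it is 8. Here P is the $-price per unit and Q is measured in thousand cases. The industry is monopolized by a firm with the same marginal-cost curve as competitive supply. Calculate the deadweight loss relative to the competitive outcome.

$1.96 thousand

Demand slope = (87.52 − 92.52)/(8 − 3) = −1, so P = 95.52 − Q.
Supply slope = (100.96 − 80.96)/(8 − 3) = 4, so P = 68.96 + 4Q.
Competitive equilibrium: 95.52 − Q = 68.96 + 4Q → Q* = 5.312, P* = 90.208.
Marginal revenue: MR = 95.52 − 2Q. Set MR = MC: 95.52 − 2Q = 68.96 + 4Q → Q_m = 4.4267.
Price P_m = 95.52 − 1·4.4267 = 91.0933; MC(Q_m) = 68.96 + 4·4.4267 = 86.6668.
Competitive Q* = 5.312, so ΔQ = 0.8853; wedge = 91.0933 − 86.6668 = 4.4265.
DWL = ½ × 0.8853 × 4.4265 = $1.96 thousand.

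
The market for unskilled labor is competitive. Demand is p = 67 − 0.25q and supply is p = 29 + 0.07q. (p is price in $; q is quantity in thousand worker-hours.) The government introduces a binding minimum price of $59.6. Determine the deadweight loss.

Competitive equilibrium: 67 − 0.25q = 29 + 0.07q → q* = 118.75, p* = 37.3125.
At the floor p = 59.6, quantity demanded = (67 − 59.6)/0.25 = 29.6.
Sellers' marginal cost at q' = 29.6: 29 + 0.07·29.6 = 31.072.
Δq = 118.75 − 29.6 = 89.15; wedge = 59.6 − 31.072 = 28.528.
The triangle = ½ × 89.15 × 28.528 = $1271.64 thousand.

$1271.64 thousand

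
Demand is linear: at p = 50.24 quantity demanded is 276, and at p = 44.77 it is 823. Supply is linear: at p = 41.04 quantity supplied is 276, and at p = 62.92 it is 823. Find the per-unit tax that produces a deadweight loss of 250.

5

Demand slope = (44.77 − 50.24)/(823 − 276) = −0.01, so p = 53 − 0.01q.
Supply slope = (62.92 − 41.04)/(823 − 276) = 0.04, so p = 30 + 0.04q.
Competitive equilibrium: 53 − 0.01q = 30 + 0.04q → q* = 460, p* = 48.4.
A tax t gives Δq = t/0.05 and wedge t, so DWL = t²/0.1.
t²/0.1 = 250 → t² = 25 → t = 5.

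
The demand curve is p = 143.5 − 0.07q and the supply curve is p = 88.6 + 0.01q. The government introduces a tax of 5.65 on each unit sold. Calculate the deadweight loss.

199.52

Competitive equilibrium: 143.5 − 0.07q = 88.6 + 0.01q → q* = 686.25, p* = 95.4625.
With the tax, the buyer price exceeds the seller price by 5.65: (143.5 − 0.07q) − (88.6 + 0.01q) = 5.65 → q' = 615.625.
Δq = 686.25 − 615.625 = 70.625; the wedge equals the tax, 5.65.
Deadweight loss = ½ × 70.625 × 5.65 = 199.52.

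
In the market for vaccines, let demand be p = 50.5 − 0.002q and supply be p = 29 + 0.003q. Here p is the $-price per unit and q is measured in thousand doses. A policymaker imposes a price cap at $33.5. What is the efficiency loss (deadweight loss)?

Competitive equilibrium: 50.5 − 0.002q = 29 + 0.003q → q* = 4300, p* = 41.9.
At the ceiling p = 33.5, quantity supplied = (33.5 − 29)/0.003 = 1500.
Willingness to pay at q' = 1500: 50.5 − 0.002·1500 = 47.5.
Δq = 4300 − 1500 = 2800; wedge = 47.5 − 33.5 = 14.
DWL = ½ × 2800 × 14 = $19600 thousand.

$19600 thousand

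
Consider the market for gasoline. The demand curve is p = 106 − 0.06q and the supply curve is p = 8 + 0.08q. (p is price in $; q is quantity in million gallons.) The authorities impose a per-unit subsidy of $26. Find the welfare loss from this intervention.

Competitive equilibrium: 106 − 0.06q = 8 + 0.08q → q* = 700, p* = 64.
The subsidy lowers effective supply by 26: p = 0.08q − 18.
New quantity: 106 − 0.06q = 0.08q − 18 → q' = 885.7143.
Overproduction Δq = 885.7143 − 700 = 185.7143; wedge = subsidy = 26.
Welfare loss = ½ × 185.7143 × 26 = $2414.29 million.

$2414.29 million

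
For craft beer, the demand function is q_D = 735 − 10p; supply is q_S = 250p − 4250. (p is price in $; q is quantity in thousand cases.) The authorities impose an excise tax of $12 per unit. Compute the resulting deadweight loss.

In inverse form: demand p = 73.5 − 0.1q, supply p = 17 + 0.004q.
Competitive equilibrium: 73.5 − 0.1q = 17 + 0.004q → q* = 543.2692, p* = 19.1731.
With the tax, the buyer price exceeds the seller price by 12: (73.5 − 0.1q) − (17 + 0.004q) = 12 → q' = 427.8846.
Δq = 543.2692 − 427.8846 = 115.3846; the wedge equals the tax, 12.
DWL = ½ × 115.3846 × 12 = $692.31 thousand.

$692.31 thousand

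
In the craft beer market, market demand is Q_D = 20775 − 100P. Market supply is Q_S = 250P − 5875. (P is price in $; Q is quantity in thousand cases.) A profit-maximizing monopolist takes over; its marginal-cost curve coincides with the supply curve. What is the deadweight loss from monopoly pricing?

$210491.46 thousand

In inverse form: demand P = 207.75 − 0.01Q, supply P = 23.5 + 0.004Q.
Competitive equilibrium: 207.75 − 0.01Q = 23.5 + 0.004Q → Q* = 13160.714286, P* = 76.142857.
Marginal revenue: MR = 207.75 − 0.02Q. Set MR = MC: 207.75 − 0.02Q = 23.5 + 0.004Q → Q_m = 7677.083333.
Price P_m = 207.75 − 0.01·7677.083333 = 130.979167; MC(Q_m) = 23.5 + 0.004·7677.083333 = 54.208333.
Competitive Q* = 13160.714286, so ΔQ = 5483.630953; wedge = 130.979167 − 54.208333 = 76.770834.
Welfare loss = ½ × 5483.630953 × 76.770834 = $210491.46 thousand.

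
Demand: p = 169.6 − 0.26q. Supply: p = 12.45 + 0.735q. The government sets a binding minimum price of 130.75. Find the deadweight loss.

36.09

Competitive equilibrium: 169.6 − 0.26q = 12.45 + 0.735q → q* = 157.9397, p* = 128.53568.
At the floor p = 130.75, quantity demanded = (169.6 − 130.75)/0.26 = 149.42308.
Sellers' marginal cost at q' = 149.42308: 12.45 + 0.735·149.42308 = 122.27596.
Δq = 157.9397 − 149.42308 = 8.51662; wedge = 130.75 − 122.27596 = 8.47404.
Welfare loss = ½ × 8.51662 × 8.47404 = 36.09.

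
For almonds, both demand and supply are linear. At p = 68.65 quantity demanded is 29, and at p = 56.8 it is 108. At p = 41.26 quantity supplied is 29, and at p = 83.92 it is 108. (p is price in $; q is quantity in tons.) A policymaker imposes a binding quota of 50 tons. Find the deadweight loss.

Demand slope = (56.8 − 68.65)/(108 − 29) = −0.15, so p = 73 − 0.15q.
Supply slope = (83.92 − 41.26)/(108 − 29) = 0.54, so p = 25.6 + 0.54q.
Competitive equilibrium: 73 − 0.15q = 25.6 + 0.54q → q* = 68.6957, p* = 62.6957.
At q = 50: demand price = 73 − 0.15·50 = 65.5; supply price = 25.6 + 0.54·50 = 52.6.
Δq = 68.6957 − 50 = 18.6957; wedge = 65.5 − 52.6 = 12.9.
DWL = ½ × 18.6957 × 12.9 = $120.59.

$120.59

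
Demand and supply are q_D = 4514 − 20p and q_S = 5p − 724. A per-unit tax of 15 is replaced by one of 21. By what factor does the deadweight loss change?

1.96

In inverse form: demand p = 225.7 − 0.05q, supply p = 144.8 + 0.2q.
Competitive equilibrium: 225.7 − 0.05q = 144.8 + 0.2q → q* = 323.6, p* = 209.52.
For a per-unit tax t: Δq = t/0.25, so DWL = ½·t·(t/0.25) = t²/0.5.
At t = 15: DWL = 450. At t = 21: DWL = 882.
Ratio = (21/15)² = 1.96.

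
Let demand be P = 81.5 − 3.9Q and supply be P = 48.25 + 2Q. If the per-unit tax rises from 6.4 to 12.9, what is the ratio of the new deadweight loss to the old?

4.063

Competitive equilibrium: 81.5 − 3.9Q = 48.25 + 2Q → Q* = 5.6356, P* = 59.5212.
For a per-unit tax t: ΔQ = t/5.9, so DWL = ½·t·(t/5.9) = t²/11.8.
At t = 6.4: DWL = 3.471. At t = 12.9: DWL = 14.103.
Ratio = (12.9/6.4)² = 4.063.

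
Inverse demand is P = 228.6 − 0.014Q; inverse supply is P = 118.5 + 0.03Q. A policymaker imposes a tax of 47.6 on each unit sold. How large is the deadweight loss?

Competitive equilibrium: 228.6 − 0.014Q = 118.5 + 0.03Q → Q* = 2502.2727, P* = 193.5682.
With the tax, the buyer price exceeds the seller price by 47.6: (228.6 − 0.014Q) − (118.5 + 0.03Q) = 47.6 → Q' = 1420.4545.
ΔQ = 2502.2727 − 1420.4545 = 1081.8182; the wedge equals the tax, 47.6.
DWL = ½ × 1081.8182 × 47.6 = 25747.27.

25747.27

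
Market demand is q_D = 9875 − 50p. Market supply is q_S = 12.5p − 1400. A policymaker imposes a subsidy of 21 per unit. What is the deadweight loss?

2205

In inverse form: demand p = 197.5 − 0.02q, supply p = 112 + 0.08q.
Competitive equilibrium: 197.5 − 0.02q = 112 + 0.08q → q* = 855, p* = 180.4.
The subsidy lowers effective supply by 21: p = 91 + 0.08q.
New quantity: 197.5 − 0.02q = 91 + 0.08q → q' = 1065.
Overproduction Δq = 1065 − 855 = 210; wedge = subsidy = 21.
Deadweight loss = ½ × 210 × 21 = 2205.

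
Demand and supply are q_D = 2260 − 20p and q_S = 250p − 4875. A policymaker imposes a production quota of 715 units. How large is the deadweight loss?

In inverse form: demand p = 113 − 0.05q, supply p = 19.5 + 0.004q.
Competitive equilibrium: 113 − 0.05q = 19.5 + 0.004q → q* = 1731.4815, p* = 26.4259.
At q = 715: demand price = 113 − 0.05·715 = 77.25; supply price = 19.5 + 0.004·715 = 22.36.
Δq = 1731.4815 − 715 = 1016.4815; wedge = 77.25 − 22.36 = 54.89.
Welfare loss = ½ × 1016.4815 × 54.89 = 27897.33.

27897.33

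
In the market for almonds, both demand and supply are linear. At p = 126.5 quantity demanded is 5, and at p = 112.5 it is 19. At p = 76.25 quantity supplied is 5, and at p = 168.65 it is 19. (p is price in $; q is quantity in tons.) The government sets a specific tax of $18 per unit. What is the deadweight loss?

Demand slope = (112.5 − 126.5)/(19 − 5) = −1, so p = 131.5 − q.
Supply slope = (168.65 − 76.25)/(19 − 5) = 6.6, so p = 43.25 + 6.6q.
Competitive equilibrium: 131.5 − q = 43.25 + 6.6q → q* = 11.6118, p* = 119.8882.
With the tax, the buyer price exceeds the seller price by 18: (131.5 − q) − (43.25 + 6.6q) = 18 → q' = 9.2434.
Δq = 11.6118 − 9.2434 = 2.3684; the wedge equals the tax, 18.
Deadweight loss = ½ × 2.3684 × 18 = $21.32.

$21.32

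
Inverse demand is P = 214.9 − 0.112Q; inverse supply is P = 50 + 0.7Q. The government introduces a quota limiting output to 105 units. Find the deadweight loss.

3905.50

Competitive equilibrium: 214.9 − 0.112Q = 50 + 0.7Q → Q* = 203.0788, P* = 192.1552.
At Q = 105: demand price = 214.9 − 0.112·105 = 203.14; supply price = 50 + 0.7·105 = 123.5.
ΔQ = 203.0788 − 105 = 98.0788; wedge = 203.14 − 123.5 = 79.64.
Welfare loss = ½ × 98.0788 × 79.64 = 3905.50.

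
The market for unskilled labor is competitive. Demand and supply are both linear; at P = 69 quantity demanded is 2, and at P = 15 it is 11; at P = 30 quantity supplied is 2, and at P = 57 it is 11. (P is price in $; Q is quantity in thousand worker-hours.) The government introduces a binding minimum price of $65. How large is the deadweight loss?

$60.50 thousand

Demand slope = (15 − 69)/(11 − 2) = −6, so P = 81 − 6Q.
Supply slope = (57 − 30)/(11 − 2) = 3, so P = 24 + 3Q.
Competitive equilibrium: 81 − 6Q = 24 + 3Q → Q* = 6.3333, P* = 43.
At the floor P = 65, quantity demanded = (81 − 65)/6 = 2.6667.
Sellers' marginal cost at Q' = 2.6667: 24 + 3·2.6667 = 32.0001.
ΔQ = 6.3333 − 2.6667 = 3.6666; wedge = 65 − 32.0001 = 32.9999.
DWL = ½ × 3.6666 × 32.9999 = $60.50 thousand.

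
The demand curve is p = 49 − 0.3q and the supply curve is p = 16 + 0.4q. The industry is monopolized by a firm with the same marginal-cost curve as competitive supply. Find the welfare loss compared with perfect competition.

Competitive equilibrium: 49 − 0.3q = 16 + 0.4q → q* = 47.1429, p* = 34.8571.
Marginal revenue: MR = 49 − 0.6q. Set MR = MC: 49 − 0.6q = 16 + 0.4q → q_m = 33.
Price p_m = 49 − 0.3·33 = 39.1; MC(q_m) = 16 + 0.4·33 = 29.2.
Competitive q* = 47.1429, so Δq = 14.1429; wedge = 39.1 − 29.2 = 9.9.
Welfare loss = ½ × 14.1429 × 9.9 = 70.01.

70.01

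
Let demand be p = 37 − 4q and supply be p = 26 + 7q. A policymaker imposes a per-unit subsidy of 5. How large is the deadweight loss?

1.14

Competitive equilibrium: 37 − 4q = 26 + 7q → q* = 1, p* = 33.
The subsidy lowers effective supply by 5: p = 21 + 7q.
New quantity: 37 − 4q = 21 + 7q → q' = 1.4545.
Overproduction Δq = 1.4545 − 1 = 0.4545; wedge = subsidy = 5.
DWL = ½ × 0.4545 × 5 = 1.14.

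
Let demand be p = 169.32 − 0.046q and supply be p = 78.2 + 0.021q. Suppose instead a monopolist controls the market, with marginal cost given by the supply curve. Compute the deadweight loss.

10267.89

Competitive equilibrium: 169.32 − 0.046q = 78.2 + 0.021q → q* = 1360, p* = 106.76.
Marginal revenue: MR = 169.32 − 0.092q. Set MR = MC: 169.32 − 0.092q = 78.2 + 0.021q → q_m = 806.3717.
Price p_m = 169.32 − 0.046·806.3717 = 132.2269; MC(q_m) = 78.2 + 0.021·806.3717 = 95.1338.
Competitive q* = 1360, so Δq = 553.6283; wedge = 132.2269 − 95.1338 = 37.0931.
Welfare loss = ½ × 553.6283 × 37.0931 = 10267.89.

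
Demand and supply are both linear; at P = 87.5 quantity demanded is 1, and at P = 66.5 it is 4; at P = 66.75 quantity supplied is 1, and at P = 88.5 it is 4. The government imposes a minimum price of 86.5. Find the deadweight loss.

12.29

Demand slope = (66.5 − 87.5)/(4 − 1) = −7, so P = 94.5 − 7Q.
Supply slope = (88.5 − 66.75)/(4 − 1) = 7.25, so P = 59.5 + 7.25Q.
Competitive equilibrium: 94.5 − 7Q = 59.5 + 7.25Q → Q* = 2.4561, P* = 77.307.
At the floor P = 86.5, quantity demanded = (94.5 − 86.5)/7 = 1.1429.
Sellers' marginal cost at Q' = 1.1429: 59.5 + 7.25·1.1429 = 67.786.
ΔQ = 2.4561 − 1.1429 = 1.3132; wedge = 86.5 − 67.786 = 18.714.
Deadweight loss = ½ × 1.3132 × 18.714 = 12.29.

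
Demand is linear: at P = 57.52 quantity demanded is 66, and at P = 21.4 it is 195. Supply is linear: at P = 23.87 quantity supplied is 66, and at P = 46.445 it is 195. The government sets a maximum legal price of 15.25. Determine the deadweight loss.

3453.79

Demand slope = (21.4 − 57.52)/(195 − 66) = −0.28, so P = 76 − 0.28Q.
Supply slope = (46.445 − 23.87)/(195 − 66) = 0.175, so P = 12.32 + 0.175Q.
Competitive equilibrium: 76 − 0.28Q = 12.32 + 0.175Q → Q* = 139.956, P* = 36.8123.
At the ceiling P = 15.25, quantity supplied = (15.25 − 12.32)/0.175 = 16.7429.
Willingness to pay at Q' = 16.7429: 76 − 0.28·16.7429 = 71.312.
ΔQ = 139.956 − 16.7429 = 123.2131; wedge = 71.312 − 15.25 = 56.062.
Welfare loss = ½ × 123.2131 × 56.062 = 3453.79.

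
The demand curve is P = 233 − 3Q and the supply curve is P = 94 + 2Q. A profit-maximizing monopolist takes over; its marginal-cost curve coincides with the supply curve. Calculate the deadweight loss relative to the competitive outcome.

Competitive equilibrium: 233 − 3Q = 94 + 2Q → Q* = 27.8, P* = 149.6.
Marginal revenue: MR = 233 − 6Q. Set MR = MC: 233 − 6Q = 94 + 2Q → Q_m = 17.375.
Price P_m = 233 − 3·17.375 = 180.875; MC(Q_m) = 94 + 2·17.375 = 128.75.
Competitive Q* = 27.8, so ΔQ = 10.425; wedge = 180.875 − 128.75 = 52.125.
Welfare loss = ½ × 10.425 × 52.125 = 271.70.

271.70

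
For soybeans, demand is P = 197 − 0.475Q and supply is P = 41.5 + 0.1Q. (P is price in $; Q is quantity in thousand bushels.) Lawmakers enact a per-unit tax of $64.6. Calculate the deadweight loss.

$3628.83 thousand

Competitive equilibrium: 197 − 0.475Q = 41.5 + 0.1Q → Q* = 270.4348, P* = 68.5435.
With the tax, the buyer price exceeds the seller price by 64.6: (197 − 0.475Q) − (41.5 + 0.1Q) = 64.6 → Q' = 158.087.
ΔQ = 270.4348 − 158.087 = 112.3478; the wedge equals the tax, 64.6.
Welfare loss = ½ × 112.3478 × 64.6 = $3628.83 thousand.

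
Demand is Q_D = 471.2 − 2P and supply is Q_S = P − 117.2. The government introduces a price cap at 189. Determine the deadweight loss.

38.16

In inverse form: demand P = 235.6 − 0.5Q, supply P = 117.2 + Q.
Competitive equilibrium: 235.6 − 0.5Q = 117.2 + Q → Q* = 78.9333, P* = 196.1333.
At the ceiling P = 189, quantity supplied = (189 − 117.2)/1 = 71.8.
Willingness to pay at Q' = 71.8: 235.6 − 0.5·71.8 = 199.7.
ΔQ = 78.9333 − 71.8 = 7.1333; wedge = 199.7 − 189 = 10.7.
The triangle = ½ × 7.1333 × 10.7 = 38.16.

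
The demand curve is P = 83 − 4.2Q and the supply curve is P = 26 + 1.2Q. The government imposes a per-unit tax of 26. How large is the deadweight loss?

62.59

Competitive equilibrium: 83 − 4.2Q = 26 + 1.2Q → Q* = 10.5556, P* = 38.6667.
With the tax, the buyer price exceeds the seller price by 26: (83 − 4.2Q) − (26 + 1.2Q) = 26 → Q' = 5.7407.
ΔQ = 10.5556 − 5.7407 = 4.8149; the wedge equals the tax, 26.
The triangle = ½ × 4.8149 × 26 = 62.59.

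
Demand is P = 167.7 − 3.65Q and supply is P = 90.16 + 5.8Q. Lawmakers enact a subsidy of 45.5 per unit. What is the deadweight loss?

109.54

Competitive equilibrium: 167.7 − 3.65Q = 90.16 + 5.8Q → Q* = 8.2053, P* = 137.7507.
The subsidy lowers effective supply by 45.5: P = 44.66 + 5.8Q.
New quantity: 167.7 − 3.65Q = 44.66 + 5.8Q → Q' = 13.0201.
Overproduction ΔQ = 13.0201 − 8.2053 = 4.8148; wedge = subsidy = 45.5.
Welfare loss = ½ × 4.8148 × 45.5 = 109.54.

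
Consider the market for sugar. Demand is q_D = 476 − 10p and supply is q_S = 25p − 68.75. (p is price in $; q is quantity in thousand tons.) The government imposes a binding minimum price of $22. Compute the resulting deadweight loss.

In inverse form: demand p = 47.6 − 0.1q, supply p = 2.75 + 0.04q.
Competitive equilibrium: 47.6 − 0.1q = 2.75 + 0.04q → q* = 320.3571, p* = 15.5643.
At the floor p = 22, quantity demanded = (47.6 − 22)/0.1 = 256.
Sellers' marginal cost at q' = 256: 2.75 + 0.04·256 = 12.99.
Δq = 320.3571 − 256 = 64.3571; wedge = 22 − 12.99 = 9.01.
Deadweight loss = ½ × 64.3571 × 9.01 = $289.93 thousand.

$289.93 thousand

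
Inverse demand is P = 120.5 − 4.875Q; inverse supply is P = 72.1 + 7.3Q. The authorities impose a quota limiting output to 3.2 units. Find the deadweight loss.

Competitive equilibrium: 120.5 − 4.875Q = 72.1 + 7.3Q → Q* = 3.9754, P* = 101.1201.
At Q = 3.2: demand price = 120.5 − 4.875·3.2 = 104.9; supply price = 72.1 + 7.3·3.2 = 95.46.
ΔQ = 3.9754 − 3.2 = 0.7754; wedge = 104.9 − 95.46 = 9.44.
DWL = ½ × 0.7754 × 9.44 = 3.66.

3.66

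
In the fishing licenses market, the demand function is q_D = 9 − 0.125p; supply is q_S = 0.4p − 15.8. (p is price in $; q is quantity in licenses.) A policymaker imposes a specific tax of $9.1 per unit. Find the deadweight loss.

$3.94

In inverse form: demand p = 72 − 8q, supply p = 39.5 + 2.5q.
Competitive equilibrium: 72 − 8q = 39.5 + 2.5q → q* = 3.0952, p* = 47.2381.
With the tax, the buyer price exceeds the seller price by 9.1: (72 − 8q) − (39.5 + 2.5q) = 9.1 → q' = 2.2286.
Δq = 3.0952 − 2.2286 = 0.8666; the wedge equals the tax, 9.1.
Deadweight loss = ½ × 0.8666 × 9.1 = $3.94.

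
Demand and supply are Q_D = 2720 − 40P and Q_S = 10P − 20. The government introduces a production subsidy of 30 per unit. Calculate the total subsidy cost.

23040

In inverse form: demand P = 68 − 0.025Q, supply P = 2 + 0.1Q.
Competitive equilibrium: 68 − 0.025Q = 2 + 0.1Q → Q* = 528, P* = 54.8.
The subsidy lowers effective supply by 30: P = 0.1Q − 28.
New quantity: 68 − 0.025Q = 0.1Q − 28 → Q' = 768.
Total subsidy cost = 30 × 768 = 23040.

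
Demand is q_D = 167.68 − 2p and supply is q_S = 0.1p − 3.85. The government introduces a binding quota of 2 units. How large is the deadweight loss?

28.21

In inverse form: demand p = 83.84 − 0.5q, supply p = 38.5 + 10q.
Competitive equilibrium: 83.84 − 0.5q = 38.5 + 10q → q* = 4.3181, p* = 81.681.
At q = 2: demand price = 83.84 − 0.5·2 = 82.84; supply price = 38.5 + 10·2 = 58.5.
Δq = 4.3181 − 2 = 2.3181; wedge = 82.84 − 58.5 = 24.34.
Deadweight loss = ½ × 2.3181 × 24.34 = 28.21.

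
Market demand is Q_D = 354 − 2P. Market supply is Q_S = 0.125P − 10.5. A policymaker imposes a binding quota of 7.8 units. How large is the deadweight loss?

41.93

In inverse form: demand P = 177 − 0.5Q, supply P = 84 + 8Q.
Competitive equilibrium: 177 − 0.5Q = 84 + 8Q → Q* = 10.94118, P* = 171.52941.
At Q = 7.8: demand price = 177 − 0.5·7.8 = 173.1; supply price = 84 + 8·7.8 = 146.4.
ΔQ = 10.94118 − 7.8 = 3.14118; wedge = 173.1 − 146.4 = 26.7.
Welfare loss = ½ × 3.14118 × 26.7 = 41.93.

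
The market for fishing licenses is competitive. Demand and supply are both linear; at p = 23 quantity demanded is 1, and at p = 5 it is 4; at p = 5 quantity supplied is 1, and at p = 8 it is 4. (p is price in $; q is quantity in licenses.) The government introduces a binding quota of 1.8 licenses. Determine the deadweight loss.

$10.98

Demand slope = (5 − 23)/(4 − 1) = −6, so p = 29 − 6q.
Supply slope = (8 − 5)/(4 − 1) = 1, so p = 4 + q.
Competitive equilibrium: 29 − 6q = 4 + q → q* = 3.5714, p* = 7.5714.
At q = 1.8: demand price = 29 − 6·1.8 = 18.2; supply price = 4 + 1·1.8 = 5.8.
Δq = 3.5714 − 1.8 = 1.7714; wedge = 18.2 − 5.8 = 12.4.
Deadweight loss = ½ × 1.7714 × 12.4 = $10.98.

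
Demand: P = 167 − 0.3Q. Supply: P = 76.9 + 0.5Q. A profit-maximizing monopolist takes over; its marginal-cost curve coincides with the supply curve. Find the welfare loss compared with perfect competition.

377.39

Competitive equilibrium: 167 − 0.3Q = 76.9 + 0.5Q → Q* = 112.625, P* = 133.2125.
Marginal revenue: MR = 167 − 0.6Q. Set MR = MC: 167 − 0.6Q = 76.9 + 0.5Q → Q_m = 81.9091.
Price P_m = 167 − 0.3·81.9091 = 142.4273; MC(Q_m) = 76.9 + 0.5·81.9091 = 117.8546.
Competitive Q* = 112.625, so ΔQ = 30.7159; wedge = 142.4273 − 117.8546 = 24.5727.
Deadweight loss = ½ × 30.7159 × 24.5727 = 377.39.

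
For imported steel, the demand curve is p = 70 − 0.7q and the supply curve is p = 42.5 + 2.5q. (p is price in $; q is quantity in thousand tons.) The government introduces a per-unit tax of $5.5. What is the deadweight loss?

Competitive equilibrium: 70 − 0.7q = 42.5 + 2.5q → q* = 8.5938, p* = 63.9844.
With the tax, the buyer price exceeds the seller price by 5.5: (70 − 0.7q) − (42.5 + 2.5q) = 5.5 → q' = 6.875.
Δq = 8.5938 − 6.875 = 1.7188; the wedge equals the tax, 5.5.
Deadweight loss = ½ × 1.7188 × 5.5 = $4.73 thousand.

$4.73 thousand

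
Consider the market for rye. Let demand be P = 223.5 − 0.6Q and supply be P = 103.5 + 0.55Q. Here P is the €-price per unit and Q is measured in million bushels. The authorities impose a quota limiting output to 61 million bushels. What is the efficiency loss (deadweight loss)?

Competitive equilibrium: 223.5 − 0.6Q = 103.5 + 0.55Q → Q* = 104.3478, P* = 160.8913.
At Q = 61: demand price = 223.5 − 0.6·61 = 186.9; supply price = 103.5 + 0.55·61 = 137.05.
ΔQ = 104.3478 − 61 = 43.3478; wedge = 186.9 − 137.05 = 49.85.
DWL = ½ × 43.3478 × 49.85 = €1080.44 million.

€1080.44 million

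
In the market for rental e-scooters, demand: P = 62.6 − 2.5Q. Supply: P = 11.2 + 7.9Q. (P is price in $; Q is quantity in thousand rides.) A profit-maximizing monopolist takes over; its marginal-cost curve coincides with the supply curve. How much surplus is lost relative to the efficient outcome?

Competitive equilibrium: 62.6 − 2.5Q = 11.2 + 7.9Q → Q* = 4.9423, P* = 50.2442.
Marginal revenue: MR = 62.6 − 5Q. Set MR = MC: 62.6 − 5Q = 11.2 + 7.9Q → Q_m = 3.9845.
Price P_m = 62.6 − 2.5·3.9845 = 52.6388; MC(Q_m) = 11.2 + 7.9·3.9845 = 42.6776.
Competitive Q* = 4.9423, so ΔQ = 0.9578; wedge = 52.6388 − 42.6776 = 9.9612.
Deadweight loss = ½ × 0.9578 × 9.9612 = $4.77 thousand.

$4.77 thousand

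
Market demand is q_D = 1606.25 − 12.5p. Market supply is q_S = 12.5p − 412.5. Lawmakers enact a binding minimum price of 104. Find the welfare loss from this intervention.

6757.03

In inverse form: demand p = 128.5 − 0.08q, supply p = 33 + 0.08q.
Competitive equilibrium: 128.5 − 0.08q = 33 + 0.08q → q* = 596.875, p* = 80.75.
At the floor p = 104, quantity demanded = (128.5 − 104)/0.08 = 306.25.
Sellers' marginal cost at q' = 306.25: 33 + 0.08·306.25 = 57.5.
Δq = 596.875 − 306.25 = 290.625; wedge = 104 − 57.5 = 46.5.
DWL = ½ × 290.625 × 46.5 = 6757.03.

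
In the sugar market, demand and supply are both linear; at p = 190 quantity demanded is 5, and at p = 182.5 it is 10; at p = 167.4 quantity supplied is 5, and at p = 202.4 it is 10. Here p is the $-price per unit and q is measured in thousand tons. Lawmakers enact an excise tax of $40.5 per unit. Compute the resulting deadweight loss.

Demand slope = (182.5 − 190)/(10 − 5) = −1.5, so p = 197.5 − 1.5q.
Supply slope = (202.4 − 167.4)/(10 − 5) = 7, so p = 132.4 + 7q.
Competitive equilibrium: 197.5 − 1.5q = 132.4 + 7q → q* = 7.6588, p* = 186.0118.
With the tax, the buyer price exceeds the seller price by 40.5: (197.5 − 1.5q) − (132.4 + 7q) = 40.5 → q' = 2.8941.
Δq = 7.6588 − 2.8941 = 4.7647; the wedge equals the tax, 40.5.
DWL = ½ × 4.7647 × 40.5 = $96.49 thousand.

$96.49 thousand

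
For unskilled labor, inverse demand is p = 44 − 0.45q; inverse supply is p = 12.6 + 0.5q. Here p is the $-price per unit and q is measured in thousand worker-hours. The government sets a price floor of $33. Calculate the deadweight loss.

Competitive equilibrium: 44 − 0.45q = 12.6 + 0.5q → q* = 33.0526, p* = 29.1263.
At the floor p = 33, quantity demanded = (44 − 33)/0.45 = 24.4444.
Sellers' marginal cost at q' = 24.4444: 12.6 + 0.5·24.4444 = 24.8222.
Δq = 33.0526 − 24.4444 = 8.6082; wedge = 33 − 24.8222 = 8.1778.
Deadweight loss = ½ × 8.6082 × 8.1778 = $35.20 thousand.

$35.20 thousand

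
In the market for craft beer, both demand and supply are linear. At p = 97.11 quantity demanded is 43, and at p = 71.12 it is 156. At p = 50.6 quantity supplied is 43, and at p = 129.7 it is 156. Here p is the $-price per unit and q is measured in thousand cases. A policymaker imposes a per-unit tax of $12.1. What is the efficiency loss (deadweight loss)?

$78.72 thousand

Demand slope = (71.12 − 97.11)/(156 − 43) = −0.23, so p = 107 − 0.23q.
Supply slope = (129.7 − 50.6)/(156 − 43) = 0.7, so p = 20.5 + 0.7q.
Competitive equilibrium: 107 − 0.23q = 20.5 + 0.7q → q* = 93.0108, p* = 85.6075.
With the tax, the buyer price exceeds the seller price by 12.1: (107 − 0.23q) − (20.5 + 0.7q) = 12.1 → q' = 80.
Δq = 93.0108 − 80 = 13.0108; the wedge equals the tax, 12.1.
The triangle = ½ × 13.0108 × 12.1 = $78.72 thousand.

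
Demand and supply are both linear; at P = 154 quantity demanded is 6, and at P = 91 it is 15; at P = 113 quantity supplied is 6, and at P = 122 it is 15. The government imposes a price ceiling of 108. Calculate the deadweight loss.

410.06

Demand slope = (91 − 154)/(15 − 6) = −7, so P = 196 − 7Q.
Supply slope = (122 − 113)/(15 − 6) = 1, so P = 107 + Q.
Competitive equilibrium: 196 − 7Q = 107 + Q → Q* = 11.125, P* = 118.125.
At the ceiling P = 108, quantity supplied = (108 − 107)/1 = 1.
Willingness to pay at Q' = 1: 196 − 7·1 = 189.
ΔQ = 11.125 − 1 = 10.125; wedge = 189 − 108 = 81.
Deadweight loss = ½ × 10.125 × 81 = 410.06.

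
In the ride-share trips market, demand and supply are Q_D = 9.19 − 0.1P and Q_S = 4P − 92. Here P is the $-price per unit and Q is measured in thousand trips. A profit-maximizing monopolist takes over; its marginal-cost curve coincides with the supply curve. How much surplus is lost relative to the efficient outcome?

$56.47 thousand

In inverse form: demand P = 91.9 − 10Q, supply P = 23 + 0.25Q.
Competitive equilibrium: 91.9 − 10Q = 23 + 0.25Q → Q* = 6.722, P* = 24.6805.
Marginal revenue: MR = 91.9 − 20Q. Set MR = MC: 91.9 − 20Q = 23 + 0.25Q → Q_m = 3.4025.
Price P_m = 91.9 − 10·3.4025 = 57.875; MC(Q_m) = 23 + 0.25·3.4025 = 23.8506.
Competitive Q* = 6.722, so ΔQ = 3.3195; wedge = 57.875 − 23.8506 = 34.0244.
DWL = ½ × 3.3195 × 34.0244 = $56.47 thousand.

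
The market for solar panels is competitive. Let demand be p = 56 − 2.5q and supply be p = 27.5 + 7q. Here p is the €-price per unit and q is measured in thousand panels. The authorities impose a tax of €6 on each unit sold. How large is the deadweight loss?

€1.89 thousand

Competitive equilibrium: 56 − 2.5q = 27.5 + 7q → q* = 3, p* = 48.5.
With the tax, the buyer price exceeds the seller price by 6: (56 − 2.5q) − (27.5 + 7q) = 6 → q' = 2.3684.
Δq = 3 − 2.3684 = 0.6316; the wedge equals the tax, 6.
Deadweight loss = ½ × 0.6316 × 6 = €1.89 thousand.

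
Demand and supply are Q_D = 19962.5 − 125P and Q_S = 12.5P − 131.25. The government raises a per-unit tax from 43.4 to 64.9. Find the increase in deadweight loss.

In inverse form: demand P = 159.7 − 0.008Q, supply P = 10.5 + 0.08Q.
Competitive equilibrium: 159.7 − 0.008Q = 10.5 + 0.08Q → Q* = 1695.4545, P* = 146.1364.
For a per-unit tax t: ΔQ = t/0.088, so DWL = ½·t·(t/0.088) = t²/0.176.
At t = 43.4: DWL = 10702.045. At t = 64.9: DWL = 23931.875.
Increase = 23931.875 − 10702.045 = 13229.83.

13229.83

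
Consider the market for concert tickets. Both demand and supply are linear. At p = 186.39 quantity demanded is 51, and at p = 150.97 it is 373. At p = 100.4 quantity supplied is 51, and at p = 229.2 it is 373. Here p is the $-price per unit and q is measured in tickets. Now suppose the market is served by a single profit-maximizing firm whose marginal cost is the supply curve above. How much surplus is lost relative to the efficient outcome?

Demand slope = (150.97 − 186.39)/(373 − 51) = −0.11, so p = 192 − 0.11q.
Supply slope = (229.2 − 100.4)/(373 − 51) = 0.4, so p = 80 + 0.4q.
Competitive equilibrium: 192 − 0.11q = 80 + 0.4q → q* = 219.6078, p* = 167.8431.
Marginal revenue: MR = 192 − 0.22q. Set MR = MC: 192 − 0.22q = 80 + 0.4q → q_m = 180.6452.
Price p_m = 192 − 0.11·180.6452 = 172.129; MC(q_m) = 80 + 0.4·180.6452 = 152.2581.
Competitive q* = 219.6078, so Δq = 38.9626; wedge = 172.129 − 152.2581 = 19.8709.
Welfare loss = ½ × 38.9626 × 19.8709 = $387.11.

$387.11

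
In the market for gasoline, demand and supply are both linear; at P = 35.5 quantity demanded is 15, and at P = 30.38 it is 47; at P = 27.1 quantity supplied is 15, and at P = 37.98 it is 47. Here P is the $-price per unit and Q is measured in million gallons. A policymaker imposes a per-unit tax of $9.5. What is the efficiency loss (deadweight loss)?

$90.25 million

Demand slope = (30.38 − 35.5)/(47 − 15) = −0.16, so P = 37.9 − 0.16Q.
Supply slope = (37.98 − 27.1)/(47 − 15) = 0.34, so P = 22 + 0.34Q.
Competitive equilibrium: 37.9 − 0.16Q = 22 + 0.34Q → Q* = 31.8, P* = 32.812.
With the tax, the buyer price exceeds the seller price by 9.5: (37.9 − 0.16Q) − (22 + 0.34Q) = 9.5 → Q' = 12.8.
ΔQ = 31.8 − 12.8 = 19; the wedge equals the tax, 9.5.
Welfare loss = ½ × 19 × 9.5 = $90.25 million.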